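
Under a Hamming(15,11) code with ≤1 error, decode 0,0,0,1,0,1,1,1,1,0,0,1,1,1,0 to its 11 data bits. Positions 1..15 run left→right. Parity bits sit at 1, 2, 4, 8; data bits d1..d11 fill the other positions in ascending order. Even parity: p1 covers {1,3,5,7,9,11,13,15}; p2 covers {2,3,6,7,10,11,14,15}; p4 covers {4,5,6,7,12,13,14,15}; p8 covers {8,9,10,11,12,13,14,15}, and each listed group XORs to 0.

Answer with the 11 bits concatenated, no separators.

s1 (pos 1,3,5,7,9,11,13,15): 0⊕0⊕0⊕1⊕1⊕0⊕1⊕0 = 1
s2 (pos 2,3,6,7,10,11,14,15): 0⊕0⊕1⊕1⊕0⊕0⊕1⊕0 = 1
s4 (pos 4,5,6,7,12,13,14,15): 1⊕0⊕1⊕1⊕1⊕1⊕1⊕0 = 0
s8 (pos 8,9,10,11,12,13,14,15): 1⊕1⊕0⊕0⊕1⊕1⊕1⊕0 = 1
Syndrome s8…s1 = 1011 → error at position 11.
Flip position 11: 000101111001110 → 000101111011110
Read data bits from positions 3,5,6,7,9,10,11,12,13,14,15: 00111011110

00111011110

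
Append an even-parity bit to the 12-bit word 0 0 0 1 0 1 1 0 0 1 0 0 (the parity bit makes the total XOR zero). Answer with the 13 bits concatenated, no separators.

0001011001000

XOR of the 12 data bits: 0⊕0⊕0⊕1⊕0⊕1⊕1⊕0⊕0⊕1⊕0⊕0 = 0
Parity bit = 0 (so all 13 bits XOR to 0).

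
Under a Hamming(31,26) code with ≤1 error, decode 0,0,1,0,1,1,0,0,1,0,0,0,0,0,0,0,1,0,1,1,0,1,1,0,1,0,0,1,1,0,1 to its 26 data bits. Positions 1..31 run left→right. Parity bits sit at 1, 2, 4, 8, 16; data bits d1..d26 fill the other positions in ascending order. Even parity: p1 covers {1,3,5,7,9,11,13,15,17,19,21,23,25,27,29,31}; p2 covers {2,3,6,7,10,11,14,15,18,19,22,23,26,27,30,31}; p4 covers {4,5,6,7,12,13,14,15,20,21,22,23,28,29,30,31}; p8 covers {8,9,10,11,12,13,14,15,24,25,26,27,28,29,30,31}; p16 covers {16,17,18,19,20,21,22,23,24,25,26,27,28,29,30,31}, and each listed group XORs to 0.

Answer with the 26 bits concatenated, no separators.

s1 (pos 1,3,5,7,9,11,13,15,17,19,21,23,25,27,29,31): 0⊕1⊕1⊕0⊕1⊕0⊕0⊕0⊕1⊕1⊕0⊕1⊕1⊕0⊕1⊕1 = 1
s2 (pos 2,3,6,7,10,11,14,15,18,19,22,23,26,27,30,31): 0⊕1⊕1⊕0⊕0⊕0⊕0⊕0⊕0⊕1⊕1⊕1⊕0⊕0⊕0⊕1 = 0
s4 (pos 4,5,6,7,12,13,14,15,20,21,22,23,28,29,30,31): 0⊕1⊕1⊕0⊕0⊕0⊕0⊕0⊕1⊕0⊕1⊕1⊕1⊕1⊕0⊕1 = 0
s8 (pos 8,9,10,11,12,13,14,15,24,25,26,27,28,29,30,31): 0⊕1⊕0⊕0⊕0⊕0⊕0⊕0⊕0⊕1⊕0⊕0⊕1⊕1⊕0⊕1 = 1
s16 (pos 16,17,18,19,20,21,22,23,24,25,26,27,28,29,30,31): 0⊕1⊕0⊕1⊕1⊕0⊕1⊕1⊕0⊕1⊕0⊕0⊕1⊕1⊕0⊕1 = 1
Syndrome s16…s1 = 11001 → error at position 25.
Flip position 25: 0010110010000000101101101001101 → 0010110010000000101101100001101
Read data bits from positions 3,5,6,7,9,10,11,12,13,14,15,17,18,19,20,21,22,23,24,25,26,27,28,29,30,31: 11101000000101101100001101

11101000000101101100001101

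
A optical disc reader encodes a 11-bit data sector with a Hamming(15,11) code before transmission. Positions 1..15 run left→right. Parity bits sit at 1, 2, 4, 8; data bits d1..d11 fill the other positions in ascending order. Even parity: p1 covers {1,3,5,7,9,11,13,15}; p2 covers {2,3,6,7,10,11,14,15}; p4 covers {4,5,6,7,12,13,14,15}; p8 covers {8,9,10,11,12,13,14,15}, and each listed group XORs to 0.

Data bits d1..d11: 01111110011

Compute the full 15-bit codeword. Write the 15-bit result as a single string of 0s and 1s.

Place data at non-parity positions: p1 p2 0 p4 1 1 1 p8 1 1 1 0 0 1 1
p1 (pos 1,3,5,7,9,11,13,15): XOR of data positions = 0⊕1⊕1⊕1⊕1⊕0⊕1 = 1
p2 (pos 2,3,6,7,10,11,14,15): XOR of data positions = 0⊕1⊕1⊕1⊕1⊕1⊕1 = 0
p4 (pos 4,5,6,7,12,13,14,15): XOR of data positions = 1⊕1⊕1⊕0⊕0⊕1⊕1 = 1
p8 (pos 8,9,10,11,12,13,14,15): XOR of data positions = 1⊕1⊕1⊕0⊕0⊕1⊕1 = 1
Codeword: 100111111110011

100111111110011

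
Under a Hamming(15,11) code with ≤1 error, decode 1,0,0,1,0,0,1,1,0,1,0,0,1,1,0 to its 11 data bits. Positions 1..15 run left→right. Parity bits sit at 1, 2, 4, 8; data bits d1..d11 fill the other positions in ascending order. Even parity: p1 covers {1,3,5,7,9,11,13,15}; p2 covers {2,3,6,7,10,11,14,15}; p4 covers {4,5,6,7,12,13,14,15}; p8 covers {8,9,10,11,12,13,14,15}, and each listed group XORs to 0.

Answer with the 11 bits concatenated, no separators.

10010100110

s1 (pos 1,3,5,7,9,11,13,15): 1⊕0⊕0⊕1⊕0⊕0⊕1⊕0 = 1
s2 (pos 2,3,6,7,10,11,14,15): 0⊕0⊕0⊕1⊕1⊕0⊕1⊕0 = 1
s4 (pos 4,5,6,7,12,13,14,15): 1⊕0⊕0⊕1⊕0⊕1⊕1⊕0 = 0
s8 (pos 8,9,10,11,12,13,14,15): 1⊕0⊕1⊕0⊕0⊕1⊕1⊕0 = 0
Syndrome s8…s1 = 0011 → error at position 3.
Flip position 3: 100100110100110 → 101100110100110
Read data bits from positions 3,5,6,7,9,10,11,12,13,14,15: 10010100110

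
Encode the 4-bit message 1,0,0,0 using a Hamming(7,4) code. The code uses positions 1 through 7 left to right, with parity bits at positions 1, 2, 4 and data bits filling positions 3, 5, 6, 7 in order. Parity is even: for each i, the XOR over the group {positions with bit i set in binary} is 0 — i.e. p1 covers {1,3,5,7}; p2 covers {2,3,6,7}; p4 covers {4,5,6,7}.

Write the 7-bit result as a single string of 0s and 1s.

1110000

Place data at non-parity positions: p1 p2 1 p4 0 0 0
p1 (pos 1,3,5,7): XOR of data positions = 1⊕0⊕0 = 1
p2 (pos 2,3,6,7): XOR of data positions = 1⊕0⊕0 = 1
p4 (pos 4,5,6,7): XOR of data positions = 0⊕0⊕0 = 0
Codeword: 1110000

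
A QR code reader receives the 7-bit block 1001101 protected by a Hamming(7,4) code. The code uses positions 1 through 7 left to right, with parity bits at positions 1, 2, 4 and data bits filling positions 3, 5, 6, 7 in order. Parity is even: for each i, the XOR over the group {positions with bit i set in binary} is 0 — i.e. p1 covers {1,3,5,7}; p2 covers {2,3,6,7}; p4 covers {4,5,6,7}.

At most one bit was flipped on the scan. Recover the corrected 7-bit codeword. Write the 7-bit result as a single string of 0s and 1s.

s1 (pos 1,3,5,7): 1⊕0⊕1⊕1 = 1
s2 (pos 2,3,6,7): 0⊕0⊕0⊕1 = 1
s4 (pos 4,5,6,7): 1⊕1⊕0⊕1 = 1
Syndrome s4…s1 = 111 → error at position 7.
Flip position 7: 1001101 → 1001100

1001100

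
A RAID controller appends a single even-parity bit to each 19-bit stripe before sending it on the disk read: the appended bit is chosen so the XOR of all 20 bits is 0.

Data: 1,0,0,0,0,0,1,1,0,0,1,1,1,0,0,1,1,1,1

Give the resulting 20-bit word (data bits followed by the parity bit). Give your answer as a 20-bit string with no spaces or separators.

XOR of the 19 data bits: 1⊕0⊕0⊕0⊕0⊕0⊕1⊕1⊕0⊕0⊕1⊕1⊕1⊕0⊕0⊕1⊕1⊕1⊕1 = 0
Parity bit = 0 (so all 20 bits XOR to 0).

10000011001110011110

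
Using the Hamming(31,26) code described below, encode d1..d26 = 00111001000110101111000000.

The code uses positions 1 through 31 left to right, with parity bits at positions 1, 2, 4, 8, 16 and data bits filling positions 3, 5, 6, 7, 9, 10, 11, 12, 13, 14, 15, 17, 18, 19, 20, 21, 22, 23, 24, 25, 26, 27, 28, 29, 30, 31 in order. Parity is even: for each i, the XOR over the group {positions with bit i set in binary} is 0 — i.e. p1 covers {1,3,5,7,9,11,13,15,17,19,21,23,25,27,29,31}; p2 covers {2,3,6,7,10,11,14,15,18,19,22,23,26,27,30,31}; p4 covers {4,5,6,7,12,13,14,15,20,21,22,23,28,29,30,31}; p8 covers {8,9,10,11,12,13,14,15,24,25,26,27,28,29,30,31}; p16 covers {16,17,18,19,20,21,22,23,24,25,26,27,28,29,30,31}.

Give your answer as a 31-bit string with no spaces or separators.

Place data at non-parity positions: p1 p2 0 p4 0 1 1 p8 1 0 0 1 0 0 0 p16 1 1 0 1 0 1 1 1 1 0 0 0 0 0 0
p1 (pos 1,3,5,7,9,11,13,15,17,19,21,23,25,27,29,31): XOR of data positions = 0⊕0⊕1⊕1⊕0⊕0⊕0⊕1⊕0⊕0⊕1⊕1⊕0⊕0⊕0 = 1
p2 (pos 2,3,6,7,10,11,14,15,18,19,22,23,26,27,30,31): XOR of data positions = 0⊕1⊕1⊕0⊕0⊕0⊕0⊕1⊕0⊕1⊕1⊕0⊕0⊕0⊕0 = 1
p4 (pos 4,5,6,7,12,13,14,15,20,21,22,23,28,29,30,31): XOR of data positions = 0⊕1⊕1⊕1⊕0⊕0⊕0⊕1⊕0⊕1⊕1⊕0⊕0⊕0⊕0 = 0
p8 (pos 8,9,10,11,12,13,14,15,24,25,26,27,28,29,30,31): XOR of data positions = 1⊕0⊕0⊕1⊕0⊕0⊕0⊕1⊕1⊕0⊕0⊕0⊕0⊕0⊕0 = 0
p16 (pos 16,17,18,19,20,21,22,23,24,25,26,27,28,29,30,31): XOR of data positions = 1⊕1⊕0⊕1⊕0⊕1⊕1⊕1⊕1⊕0⊕0⊕0⊕0⊕0⊕0 = 1
Codeword: 1100011010010001110101111000000

1100011010010001110101111000000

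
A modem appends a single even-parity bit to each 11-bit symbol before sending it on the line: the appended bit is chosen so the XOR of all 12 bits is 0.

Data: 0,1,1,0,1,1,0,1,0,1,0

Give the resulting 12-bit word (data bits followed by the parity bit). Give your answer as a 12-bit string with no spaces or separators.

011011010100

XOR of the 11 data bits: 0⊕1⊕1⊕0⊕1⊕1⊕0⊕1⊕0⊕1⊕0 = 0
Parity bit = 0 (so all 12 bits XOR to 0).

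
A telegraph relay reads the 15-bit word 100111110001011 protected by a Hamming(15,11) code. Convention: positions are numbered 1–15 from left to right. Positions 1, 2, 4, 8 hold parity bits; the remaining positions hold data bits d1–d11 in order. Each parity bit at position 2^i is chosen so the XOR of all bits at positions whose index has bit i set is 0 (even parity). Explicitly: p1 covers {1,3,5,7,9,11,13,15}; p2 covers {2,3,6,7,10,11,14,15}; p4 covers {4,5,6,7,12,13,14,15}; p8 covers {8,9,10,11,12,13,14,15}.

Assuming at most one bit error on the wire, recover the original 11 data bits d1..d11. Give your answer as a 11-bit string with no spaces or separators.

01110001011

s1 (pos 1,3,5,7,9,11,13,15): 1⊕0⊕1⊕1⊕0⊕0⊕0⊕1 = 0
s2 (pos 2,3,6,7,10,11,14,15): 0⊕0⊕1⊕1⊕0⊕0⊕1⊕1 = 0
s4 (pos 4,5,6,7,12,13,14,15): 1⊕1⊕1⊕1⊕1⊕0⊕1⊕1 = 1
s8 (pos 8,9,10,11,12,13,14,15): 1⊕0⊕0⊕0⊕1⊕0⊕1⊕1 = 0
Syndrome s8…s1 = 0100 → error at position 4.
Flip position 4: 100111110001011 → 100011110001011
Read data bits from positions 3,5,6,7,9,10,11,12,13,14,15: 01110001011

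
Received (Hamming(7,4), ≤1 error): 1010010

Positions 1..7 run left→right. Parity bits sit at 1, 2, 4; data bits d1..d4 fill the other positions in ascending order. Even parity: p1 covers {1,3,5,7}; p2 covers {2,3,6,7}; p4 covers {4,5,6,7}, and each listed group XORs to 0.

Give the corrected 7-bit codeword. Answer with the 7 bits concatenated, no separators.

s1 (pos 1,3,5,7): 1⊕1⊕0⊕0 = 0
s2 (pos 2,3,6,7): 0⊕1⊕1⊕0 = 0
s4 (pos 4,5,6,7): 0⊕0⊕1⊕0 = 1
Syndrome s4…s1 = 100 → error at position 4.
Flip position 4: 1010010 → 1011010

1011010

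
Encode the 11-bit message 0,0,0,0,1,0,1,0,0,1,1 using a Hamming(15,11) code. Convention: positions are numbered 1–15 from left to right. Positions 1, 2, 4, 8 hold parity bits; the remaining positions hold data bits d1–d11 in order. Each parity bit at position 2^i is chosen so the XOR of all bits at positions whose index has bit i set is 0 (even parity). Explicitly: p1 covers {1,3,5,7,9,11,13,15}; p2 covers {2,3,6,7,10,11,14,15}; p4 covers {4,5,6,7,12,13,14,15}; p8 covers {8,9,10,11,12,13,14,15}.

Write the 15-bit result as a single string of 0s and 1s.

Place data at non-parity positions: p1 p2 0 p4 0 0 0 p8 1 0 1 0 0 1 1
p1 (pos 1,3,5,7,9,11,13,15): XOR of data positions = 0⊕0⊕0⊕1⊕1⊕0⊕1 = 1
p2 (pos 2,3,6,7,10,11,14,15): XOR of data positions = 0⊕0⊕0⊕0⊕1⊕1⊕1 = 1
p4 (pos 4,5,6,7,12,13,14,15): XOR of data positions = 0⊕0⊕0⊕0⊕0⊕1⊕1 = 0
p8 (pos 8,9,10,11,12,13,14,15): XOR of data positions = 1⊕0⊕1⊕0⊕0⊕1⊕1 = 0
Codeword: 110000001010011

110000001010011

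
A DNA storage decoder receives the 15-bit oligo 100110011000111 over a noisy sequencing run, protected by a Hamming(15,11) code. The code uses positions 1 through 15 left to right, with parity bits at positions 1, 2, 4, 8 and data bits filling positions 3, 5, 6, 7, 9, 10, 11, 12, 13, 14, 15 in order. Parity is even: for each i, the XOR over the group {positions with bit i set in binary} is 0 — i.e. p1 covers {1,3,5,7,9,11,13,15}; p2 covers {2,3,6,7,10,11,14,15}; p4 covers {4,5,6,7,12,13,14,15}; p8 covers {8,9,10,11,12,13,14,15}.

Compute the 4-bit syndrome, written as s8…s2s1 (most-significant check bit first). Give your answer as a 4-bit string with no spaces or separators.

1101

s1 (pos 1,3,5,7,9,11,13,15): 1⊕0⊕1⊕0⊕1⊕0⊕1⊕1 = 1
s2 (pos 2,3,6,7,10,11,14,15): 0⊕0⊕0⊕0⊕0⊕0⊕1⊕1 = 0
s4 (pos 4,5,6,7,12,13,14,15): 1⊕1⊕0⊕0⊕0⊕1⊕1⊕1 = 1
s8 (pos 8,9,10,11,12,13,14,15): 1⊕1⊕0⊕0⊕0⊕1⊕1⊕1 = 1
Syndrome s8…s1 = 1101 → error at position 13.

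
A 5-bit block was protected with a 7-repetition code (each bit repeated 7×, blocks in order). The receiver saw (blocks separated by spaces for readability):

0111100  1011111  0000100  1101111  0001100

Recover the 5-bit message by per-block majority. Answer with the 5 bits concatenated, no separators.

Block 1 (0111100): 4 ones → 1
Block 2 (1011111): 6 ones → 1
Block 3 (0000100): 1 one → 0
Block 4 (1101111): 6 ones → 1
Block 5 (0001100): 2 ones → 0

11010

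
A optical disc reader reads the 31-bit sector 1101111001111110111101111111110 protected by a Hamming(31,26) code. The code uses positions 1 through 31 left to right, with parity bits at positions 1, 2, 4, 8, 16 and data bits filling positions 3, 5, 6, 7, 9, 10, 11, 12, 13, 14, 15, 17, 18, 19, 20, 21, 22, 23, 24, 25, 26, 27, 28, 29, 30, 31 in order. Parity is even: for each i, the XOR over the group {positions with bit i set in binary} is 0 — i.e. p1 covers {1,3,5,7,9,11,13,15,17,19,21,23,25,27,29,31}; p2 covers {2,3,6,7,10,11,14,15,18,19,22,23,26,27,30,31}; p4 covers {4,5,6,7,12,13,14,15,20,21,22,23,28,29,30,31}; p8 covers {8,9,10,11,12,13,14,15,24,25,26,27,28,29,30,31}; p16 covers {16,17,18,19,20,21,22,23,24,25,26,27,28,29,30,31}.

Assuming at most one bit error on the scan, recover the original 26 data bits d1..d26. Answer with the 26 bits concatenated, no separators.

s1 (pos 1,3,5,7,9,11,13,15,17,19,21,23,25,27,29,31): 1⊕0⊕1⊕1⊕0⊕1⊕1⊕1⊕1⊕1⊕0⊕1⊕1⊕1⊕1⊕0 = 0
s2 (pos 2,3,6,7,10,11,14,15,18,19,22,23,26,27,30,31): 1⊕0⊕1⊕1⊕1⊕1⊕1⊕1⊕1⊕1⊕1⊕1⊕1⊕1⊕1⊕0 = 0
s4 (pos 4,5,6,7,12,13,14,15,20,21,22,23,28,29,30,31): 1⊕1⊕1⊕1⊕1⊕1⊕1⊕1⊕1⊕0⊕1⊕1⊕1⊕1⊕1⊕0 = 0
s8 (pos 8,9,10,11,12,13,14,15,24,25,26,27,28,29,30,31): 0⊕0⊕1⊕1⊕1⊕1⊕1⊕1⊕1⊕1⊕1⊕1⊕1⊕1⊕1⊕0 = 1
s16 (pos 16,17,18,19,20,21,22,23,24,25,26,27,28,29,30,31): 0⊕1⊕1⊕1⊕1⊕0⊕1⊕1⊕1⊕1⊕1⊕1⊕1⊕1⊕1⊕0 = 1
Syndrome s16…s1 = 11000 → error at position 24.
Flip position 24: 1101111001111110111101111111110 → 1101111001111110111101101111110
Read data bits from positions 3,5,6,7,9,10,11,12,13,14,15,17,18,19,20,21,22,23,24,25,26,27,28,29,30,31: 01110111111111101101111110

01110111111111101101111110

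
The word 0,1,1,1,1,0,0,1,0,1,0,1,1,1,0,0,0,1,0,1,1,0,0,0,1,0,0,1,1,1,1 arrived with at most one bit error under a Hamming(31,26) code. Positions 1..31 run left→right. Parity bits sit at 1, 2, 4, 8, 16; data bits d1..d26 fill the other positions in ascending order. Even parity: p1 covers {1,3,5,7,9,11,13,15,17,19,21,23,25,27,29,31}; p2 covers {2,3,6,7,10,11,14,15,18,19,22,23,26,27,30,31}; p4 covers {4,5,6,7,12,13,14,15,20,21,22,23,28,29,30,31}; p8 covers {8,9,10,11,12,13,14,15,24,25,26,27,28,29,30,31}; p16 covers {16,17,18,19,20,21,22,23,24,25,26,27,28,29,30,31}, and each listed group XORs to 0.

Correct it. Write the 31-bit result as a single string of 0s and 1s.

0111101101011100010110001001111

s1 (pos 1,3,5,7,9,11,13,15,17,19,21,23,25,27,29,31): 0⊕1⊕1⊕0⊕0⊕0⊕1⊕0⊕0⊕0⊕1⊕0⊕1⊕0⊕1⊕1 = 1
s2 (pos 2,3,6,7,10,11,14,15,18,19,22,23,26,27,30,31): 1⊕1⊕0⊕0⊕1⊕0⊕1⊕0⊕1⊕0⊕0⊕0⊕0⊕0⊕1⊕1 = 1
s4 (pos 4,5,6,7,12,13,14,15,20,21,22,23,28,29,30,31): 1⊕1⊕0⊕0⊕1⊕1⊕1⊕0⊕1⊕1⊕0⊕0⊕1⊕1⊕1⊕1 = 1
s8 (pos 8,9,10,11,12,13,14,15,24,25,26,27,28,29,30,31): 1⊕0⊕1⊕0⊕1⊕1⊕1⊕0⊕0⊕1⊕0⊕0⊕1⊕1⊕1⊕1 = 0
s16 (pos 16,17,18,19,20,21,22,23,24,25,26,27,28,29,30,31): 0⊕0⊕1⊕0⊕1⊕1⊕0⊕0⊕0⊕1⊕0⊕0⊕1⊕1⊕1⊕1 = 0
Syndrome s16…s1 = 00111 → error at position 7.
Flip position 7: 0111100101011100010110001001111 → 0111101101011100010110001001111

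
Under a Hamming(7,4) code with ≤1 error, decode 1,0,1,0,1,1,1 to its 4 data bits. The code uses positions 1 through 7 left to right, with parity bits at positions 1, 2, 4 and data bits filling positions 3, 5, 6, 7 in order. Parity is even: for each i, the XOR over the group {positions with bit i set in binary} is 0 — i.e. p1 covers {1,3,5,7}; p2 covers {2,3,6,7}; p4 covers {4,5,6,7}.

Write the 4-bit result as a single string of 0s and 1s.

1101

s1 (pos 1,3,5,7): 1⊕1⊕1⊕1 = 0
s2 (pos 2,3,6,7): 0⊕1⊕1⊕1 = 1
s4 (pos 4,5,6,7): 0⊕1⊕1⊕1 = 1
Syndrome s4…s1 = 110 → error at position 6.
Flip position 6: 1010111 → 1010101
Read data bits from positions 3,5,6,7: 1101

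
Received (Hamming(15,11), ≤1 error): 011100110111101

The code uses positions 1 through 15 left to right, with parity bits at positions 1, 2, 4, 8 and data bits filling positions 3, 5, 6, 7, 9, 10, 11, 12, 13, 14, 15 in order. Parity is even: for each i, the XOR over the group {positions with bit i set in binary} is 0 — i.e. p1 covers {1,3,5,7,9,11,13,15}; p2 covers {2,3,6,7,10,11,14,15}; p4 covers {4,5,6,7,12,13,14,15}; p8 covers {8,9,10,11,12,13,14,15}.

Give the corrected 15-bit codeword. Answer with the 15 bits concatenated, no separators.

011110110111101

s1 (pos 1,3,5,7,9,11,13,15): 0⊕1⊕0⊕1⊕0⊕1⊕1⊕1 = 1
s2 (pos 2,3,6,7,10,11,14,15): 1⊕1⊕0⊕1⊕1⊕1⊕0⊕1 = 0
s4 (pos 4,5,6,7,12,13,14,15): 1⊕0⊕0⊕1⊕1⊕1⊕0⊕1 = 1
s8 (pos 8,9,10,11,12,13,14,15): 1⊕0⊕1⊕1⊕1⊕1⊕0⊕1 = 0
Syndrome s8…s1 = 0101 → error at position 5.
Flip position 5: 011100110111101 → 011110110111101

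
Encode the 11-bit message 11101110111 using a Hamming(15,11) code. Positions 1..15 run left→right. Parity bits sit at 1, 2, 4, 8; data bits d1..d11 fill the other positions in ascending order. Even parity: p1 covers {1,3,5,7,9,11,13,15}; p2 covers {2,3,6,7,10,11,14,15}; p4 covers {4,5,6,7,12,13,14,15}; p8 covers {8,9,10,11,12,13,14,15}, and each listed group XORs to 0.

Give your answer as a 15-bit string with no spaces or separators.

001111001110111

Place data at non-parity positions: p1 p2 1 p4 1 1 0 p8 1 1 1 0 1 1 1
p1 (pos 1,3,5,7,9,11,13,15): XOR of data positions = 1⊕1⊕0⊕1⊕1⊕1⊕1 = 0
p2 (pos 2,3,6,7,10,11,14,15): XOR of data positions = 1⊕1⊕0⊕1⊕1⊕1⊕1 = 0
p4 (pos 4,5,6,7,12,13,14,15): XOR of data positions = 1⊕1⊕0⊕0⊕1⊕1⊕1 = 1
p8 (pos 8,9,10,11,12,13,14,15): XOR of data positions = 1⊕1⊕1⊕0⊕1⊕1⊕1 = 0
Codeword: 001111001110111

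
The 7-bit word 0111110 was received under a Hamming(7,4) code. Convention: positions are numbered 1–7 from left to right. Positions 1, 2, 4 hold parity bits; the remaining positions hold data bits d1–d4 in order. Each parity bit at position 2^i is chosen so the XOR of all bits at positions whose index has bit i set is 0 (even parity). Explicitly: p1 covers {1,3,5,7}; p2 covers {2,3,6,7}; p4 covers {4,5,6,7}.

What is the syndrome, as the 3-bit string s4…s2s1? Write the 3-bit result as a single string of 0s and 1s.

110

s1 (pos 1,3,5,7): 0⊕1⊕1⊕0 = 0
s2 (pos 2,3,6,7): 1⊕1⊕1⊕0 = 1
s4 (pos 4,5,6,7): 1⊕1⊕1⊕0 = 1
Syndrome s4…s1 = 110 → error at position 6.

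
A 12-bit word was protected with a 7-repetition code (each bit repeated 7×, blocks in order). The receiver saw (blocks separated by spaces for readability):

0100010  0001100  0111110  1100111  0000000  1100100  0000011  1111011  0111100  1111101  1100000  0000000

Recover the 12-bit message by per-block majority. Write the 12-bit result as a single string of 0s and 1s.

001100011100

Block 1 (0100010): 2 ones → 0
Block 2 (0001100): 2 ones → 0
Block 3 (0111110): 5 ones → 1
Block 4 (1100111): 5 ones → 1
Block 5 (0000000): 0 ones → 0
Block 6 (1100100): 3 ones → 0
Block 7 (0000011): 2 ones → 0
Block 8 (1111011): 6 ones → 1
Block 9 (0111100): 4 ones → 1
Block 10 (1111101): 6 ones → 1
Block 11 (1100000): 2 ones → 0
Block 12 (0000000): 0 ones → 0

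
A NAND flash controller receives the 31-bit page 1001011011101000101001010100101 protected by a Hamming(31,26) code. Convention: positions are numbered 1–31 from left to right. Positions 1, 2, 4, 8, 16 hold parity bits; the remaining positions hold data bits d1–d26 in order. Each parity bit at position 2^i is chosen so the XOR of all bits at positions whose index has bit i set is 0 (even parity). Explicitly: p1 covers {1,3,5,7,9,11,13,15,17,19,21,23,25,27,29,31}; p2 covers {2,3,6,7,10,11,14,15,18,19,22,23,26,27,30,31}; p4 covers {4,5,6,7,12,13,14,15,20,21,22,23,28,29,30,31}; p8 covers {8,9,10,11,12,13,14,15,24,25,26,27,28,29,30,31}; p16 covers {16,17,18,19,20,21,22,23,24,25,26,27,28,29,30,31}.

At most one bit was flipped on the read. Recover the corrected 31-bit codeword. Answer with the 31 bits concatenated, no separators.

s1 (pos 1,3,5,7,9,11,13,15,17,19,21,23,25,27,29,31): 1⊕0⊕0⊕1⊕1⊕1⊕1⊕0⊕1⊕1⊕0⊕0⊕0⊕0⊕1⊕1 = 1
s2 (pos 2,3,6,7,10,11,14,15,18,19,22,23,26,27,30,31): 0⊕0⊕1⊕1⊕1⊕1⊕0⊕0⊕0⊕1⊕1⊕0⊕1⊕0⊕0⊕1 = 0
s4 (pos 4,5,6,7,12,13,14,15,20,21,22,23,28,29,30,31): 1⊕0⊕1⊕1⊕0⊕1⊕0⊕0⊕0⊕0⊕1⊕0⊕0⊕1⊕0⊕1 = 1
s8 (pos 8,9,10,11,12,13,14,15,24,25,26,27,28,29,30,31): 0⊕1⊕1⊕1⊕0⊕1⊕0⊕0⊕1⊕0⊕1⊕0⊕0⊕1⊕0⊕1 = 0
s16 (pos 16,17,18,19,20,21,22,23,24,25,26,27,28,29,30,31): 0⊕1⊕0⊕1⊕0⊕0⊕1⊕0⊕1⊕0⊕1⊕0⊕0⊕1⊕0⊕1 = 1
Syndrome s16…s1 = 10101 → error at position 21.
Flip position 21: 1001011011101000101001010100101 → 1001011011101000101011010100101

1001011011101000101011010100101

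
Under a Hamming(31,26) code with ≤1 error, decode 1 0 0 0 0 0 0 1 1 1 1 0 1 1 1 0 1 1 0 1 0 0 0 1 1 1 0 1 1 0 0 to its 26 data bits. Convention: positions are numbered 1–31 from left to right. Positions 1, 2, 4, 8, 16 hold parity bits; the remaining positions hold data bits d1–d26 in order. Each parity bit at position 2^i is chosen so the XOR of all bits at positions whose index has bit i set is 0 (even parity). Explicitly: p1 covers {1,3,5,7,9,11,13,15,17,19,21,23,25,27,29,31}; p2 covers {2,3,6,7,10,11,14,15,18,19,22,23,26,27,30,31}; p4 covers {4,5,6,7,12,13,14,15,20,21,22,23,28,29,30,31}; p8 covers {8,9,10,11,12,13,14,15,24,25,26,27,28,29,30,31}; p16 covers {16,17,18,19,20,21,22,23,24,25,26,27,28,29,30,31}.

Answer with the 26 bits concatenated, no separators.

s1 (pos 1,3,5,7,9,11,13,15,17,19,21,23,25,27,29,31): 1⊕0⊕0⊕0⊕1⊕1⊕1⊕1⊕1⊕0⊕0⊕0⊕1⊕0⊕1⊕0 = 0
s2 (pos 2,3,6,7,10,11,14,15,18,19,22,23,26,27,30,31): 0⊕0⊕0⊕0⊕1⊕1⊕1⊕1⊕1⊕0⊕0⊕0⊕1⊕0⊕0⊕0 = 0
s4 (pos 4,5,6,7,12,13,14,15,20,21,22,23,28,29,30,31): 0⊕0⊕0⊕0⊕0⊕1⊕1⊕1⊕1⊕0⊕0⊕0⊕1⊕1⊕0⊕0 = 0
s8 (pos 8,9,10,11,12,13,14,15,24,25,26,27,28,29,30,31): 1⊕1⊕1⊕1⊕0⊕1⊕1⊕1⊕1⊕1⊕1⊕0⊕1⊕1⊕0⊕0 = 0
s16 (pos 16,17,18,19,20,21,22,23,24,25,26,27,28,29,30,31): 0⊕1⊕1⊕0⊕1⊕0⊕0⊕0⊕1⊕1⊕1⊕0⊕1⊕1⊕0⊕0 = 0
Syndrome s16…s1 = 00000 → no error.
Read data bits from positions 3,5,6,7,9,10,11,12,13,14,15,17,18,19,20,21,22,23,24,25,26,27,28,29,30,31: 00001110111110100011101100

00001110111110100011101100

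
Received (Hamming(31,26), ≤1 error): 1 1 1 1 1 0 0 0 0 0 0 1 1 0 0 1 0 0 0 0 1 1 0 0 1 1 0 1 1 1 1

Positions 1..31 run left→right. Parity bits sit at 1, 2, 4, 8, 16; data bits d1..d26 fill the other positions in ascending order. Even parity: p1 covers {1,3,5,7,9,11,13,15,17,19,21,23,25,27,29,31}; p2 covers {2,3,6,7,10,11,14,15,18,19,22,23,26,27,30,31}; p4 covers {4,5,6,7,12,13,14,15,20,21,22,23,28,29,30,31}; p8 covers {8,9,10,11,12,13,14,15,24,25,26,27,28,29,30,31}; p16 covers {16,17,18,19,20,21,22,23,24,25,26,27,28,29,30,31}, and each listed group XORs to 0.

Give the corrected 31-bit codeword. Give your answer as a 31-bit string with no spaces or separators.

1111100000011000000011001101111

s1 (pos 1,3,5,7,9,11,13,15,17,19,21,23,25,27,29,31): 1⊕1⊕1⊕0⊕0⊕0⊕1⊕0⊕0⊕0⊕1⊕0⊕1⊕0⊕1⊕1 = 0
s2 (pos 2,3,6,7,10,11,14,15,18,19,22,23,26,27,30,31): 1⊕1⊕0⊕0⊕0⊕0⊕0⊕0⊕0⊕0⊕1⊕0⊕1⊕0⊕1⊕1 = 0
s4 (pos 4,5,6,7,12,13,14,15,20,21,22,23,28,29,30,31): 1⊕1⊕0⊕0⊕1⊕1⊕0⊕0⊕0⊕1⊕1⊕0⊕1⊕1⊕1⊕1 = 0
s8 (pos 8,9,10,11,12,13,14,15,24,25,26,27,28,29,30,31): 0⊕0⊕0⊕0⊕1⊕1⊕0⊕0⊕0⊕1⊕1⊕0⊕1⊕1⊕1⊕1 = 0
s16 (pos 16,17,18,19,20,21,22,23,24,25,26,27,28,29,30,31): 1⊕0⊕0⊕0⊕0⊕1⊕1⊕0⊕0⊕1⊕1⊕0⊕1⊕1⊕1⊕1 = 1
Syndrome s16…s1 = 10000 → error at position 16.
Flip position 16: 1111100000011001000011001101111 → 1111100000011000000011001101111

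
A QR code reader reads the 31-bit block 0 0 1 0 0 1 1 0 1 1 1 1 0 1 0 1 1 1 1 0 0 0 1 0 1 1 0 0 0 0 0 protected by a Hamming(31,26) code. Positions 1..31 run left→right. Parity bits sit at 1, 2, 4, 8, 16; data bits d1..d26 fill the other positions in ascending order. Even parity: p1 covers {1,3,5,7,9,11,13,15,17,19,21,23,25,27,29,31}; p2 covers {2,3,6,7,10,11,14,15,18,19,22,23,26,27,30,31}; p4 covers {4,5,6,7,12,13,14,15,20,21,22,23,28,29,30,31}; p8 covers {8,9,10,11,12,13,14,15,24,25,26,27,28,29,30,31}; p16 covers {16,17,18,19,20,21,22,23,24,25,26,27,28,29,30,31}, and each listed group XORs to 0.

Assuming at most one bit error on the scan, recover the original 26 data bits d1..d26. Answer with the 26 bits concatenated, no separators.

10111111010111000101101000

s1 (pos 1,3,5,7,9,11,13,15,17,19,21,23,25,27,29,31): 0⊕1⊕0⊕1⊕1⊕1⊕0⊕0⊕1⊕1⊕0⊕1⊕1⊕0⊕0⊕0 = 0
s2 (pos 2,3,6,7,10,11,14,15,18,19,22,23,26,27,30,31): 0⊕1⊕1⊕1⊕1⊕1⊕1⊕0⊕1⊕1⊕0⊕1⊕1⊕0⊕0⊕0 = 0
s4 (pos 4,5,6,7,12,13,14,15,20,21,22,23,28,29,30,31): 0⊕0⊕1⊕1⊕1⊕0⊕1⊕0⊕0⊕0⊕0⊕1⊕0⊕0⊕0⊕0 = 1
s8 (pos 8,9,10,11,12,13,14,15,24,25,26,27,28,29,30,31): 0⊕1⊕1⊕1⊕1⊕0⊕1⊕0⊕0⊕1⊕1⊕0⊕0⊕0⊕0⊕0 = 1
s16 (pos 16,17,18,19,20,21,22,23,24,25,26,27,28,29,30,31): 1⊕1⊕1⊕1⊕0⊕0⊕0⊕1⊕0⊕1⊕1⊕0⊕0⊕0⊕0⊕0 = 1
Syndrome s16…s1 = 11100 → error at position 28.
Flip position 28: 0010011011110101111000101100000 → 0010011011110101111000101101000
Read data bits from positions 3,5,6,7,9,10,11,12,13,14,15,17,18,19,20,21,22,23,24,25,26,27,28,29,30,31: 10111111010111000101101000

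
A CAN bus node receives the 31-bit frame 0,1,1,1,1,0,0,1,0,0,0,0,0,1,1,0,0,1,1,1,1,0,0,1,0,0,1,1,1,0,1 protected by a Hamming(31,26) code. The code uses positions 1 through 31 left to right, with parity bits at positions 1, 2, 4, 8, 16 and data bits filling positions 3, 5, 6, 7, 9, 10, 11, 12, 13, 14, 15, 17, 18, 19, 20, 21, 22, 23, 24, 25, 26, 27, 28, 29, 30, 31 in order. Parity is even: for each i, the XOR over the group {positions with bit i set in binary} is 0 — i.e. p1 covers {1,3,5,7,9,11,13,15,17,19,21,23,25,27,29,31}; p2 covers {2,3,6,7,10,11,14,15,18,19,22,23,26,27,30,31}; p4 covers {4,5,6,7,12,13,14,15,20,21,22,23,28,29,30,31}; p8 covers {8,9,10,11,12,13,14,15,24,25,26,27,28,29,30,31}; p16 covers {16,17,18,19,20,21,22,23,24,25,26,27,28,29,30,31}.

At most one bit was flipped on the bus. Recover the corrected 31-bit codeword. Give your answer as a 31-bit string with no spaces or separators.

s1 (pos 1,3,5,7,9,11,13,15,17,19,21,23,25,27,29,31): 0⊕1⊕1⊕0⊕0⊕0⊕0⊕1⊕0⊕1⊕1⊕0⊕0⊕1⊕1⊕1 = 0
s2 (pos 2,3,6,7,10,11,14,15,18,19,22,23,26,27,30,31): 1⊕1⊕0⊕0⊕0⊕0⊕1⊕1⊕1⊕1⊕0⊕0⊕0⊕1⊕0⊕1 = 0
s4 (pos 4,5,6,7,12,13,14,15,20,21,22,23,28,29,30,31): 1⊕1⊕0⊕0⊕0⊕0⊕1⊕1⊕1⊕1⊕0⊕0⊕1⊕1⊕0⊕1 = 1
s8 (pos 8,9,10,11,12,13,14,15,24,25,26,27,28,29,30,31): 1⊕0⊕0⊕0⊕0⊕0⊕1⊕1⊕1⊕0⊕0⊕1⊕1⊕1⊕0⊕1 = 0
s16 (pos 16,17,18,19,20,21,22,23,24,25,26,27,28,29,30,31): 0⊕0⊕1⊕1⊕1⊕1⊕0⊕0⊕1⊕0⊕0⊕1⊕1⊕1⊕0⊕1 = 1
Syndrome s16…s1 = 10100 → error at position 20.
Flip position 20: 0111100100000110011110010011101 → 0111100100000110011010010011101

0111100100000110011010010011101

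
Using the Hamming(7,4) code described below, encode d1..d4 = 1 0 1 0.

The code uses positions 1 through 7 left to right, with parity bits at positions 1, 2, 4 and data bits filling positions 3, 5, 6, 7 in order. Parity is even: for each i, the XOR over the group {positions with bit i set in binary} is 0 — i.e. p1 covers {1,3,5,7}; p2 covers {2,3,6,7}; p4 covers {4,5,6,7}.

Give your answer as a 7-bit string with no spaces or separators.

Place data at non-parity positions: p1 p2 1 p4 0 1 0
p1 (pos 1,3,5,7): XOR of data positions = 1⊕0⊕0 = 1
p2 (pos 2,3,6,7): XOR of data positions = 1⊕1⊕0 = 0
p4 (pos 4,5,6,7): XOR of data positions = 0⊕1⊕0 = 1
Codeword: 1011010

1011010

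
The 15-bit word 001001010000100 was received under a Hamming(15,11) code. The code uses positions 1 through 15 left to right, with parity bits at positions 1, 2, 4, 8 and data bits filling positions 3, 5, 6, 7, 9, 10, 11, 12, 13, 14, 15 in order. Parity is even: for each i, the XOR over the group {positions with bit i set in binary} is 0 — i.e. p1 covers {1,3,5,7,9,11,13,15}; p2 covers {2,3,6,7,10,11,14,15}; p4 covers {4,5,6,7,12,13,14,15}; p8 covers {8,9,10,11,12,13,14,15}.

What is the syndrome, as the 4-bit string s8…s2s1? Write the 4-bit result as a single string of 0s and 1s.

s1 (pos 1,3,5,7,9,11,13,15): 0⊕1⊕0⊕0⊕0⊕0⊕1⊕0 = 0
s2 (pos 2,3,6,7,10,11,14,15): 0⊕1⊕1⊕0⊕0⊕0⊕0⊕0 = 0
s4 (pos 4,5,6,7,12,13,14,15): 0⊕0⊕1⊕0⊕0⊕1⊕0⊕0 = 0
s8 (pos 8,9,10,11,12,13,14,15): 1⊕0⊕0⊕0⊕0⊕1⊕0⊕0 = 0
Syndrome s8…s1 = 0000 → no error.

0000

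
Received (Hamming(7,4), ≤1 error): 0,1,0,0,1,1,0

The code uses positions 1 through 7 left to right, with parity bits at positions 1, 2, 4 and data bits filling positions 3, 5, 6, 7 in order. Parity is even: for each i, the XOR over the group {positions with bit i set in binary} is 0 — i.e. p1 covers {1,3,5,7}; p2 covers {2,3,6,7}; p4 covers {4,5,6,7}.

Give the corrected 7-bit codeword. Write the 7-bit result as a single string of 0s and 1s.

1100110

s1 (pos 1,3,5,7): 0⊕0⊕1⊕0 = 1
s2 (pos 2,3,6,7): 1⊕0⊕1⊕0 = 0
s4 (pos 4,5,6,7): 0⊕1⊕1⊕0 = 0
Syndrome s4…s1 = 001 → error at position 1.
Flip position 1: 0100110 → 1100110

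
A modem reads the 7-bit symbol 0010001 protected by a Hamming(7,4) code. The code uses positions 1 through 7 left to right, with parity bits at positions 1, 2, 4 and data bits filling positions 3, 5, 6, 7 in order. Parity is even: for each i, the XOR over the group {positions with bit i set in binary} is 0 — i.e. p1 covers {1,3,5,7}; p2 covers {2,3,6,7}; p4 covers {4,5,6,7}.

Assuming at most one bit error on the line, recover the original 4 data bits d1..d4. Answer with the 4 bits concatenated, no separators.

1001

s1 (pos 1,3,5,7): 0⊕1⊕0⊕1 = 0
s2 (pos 2,3,6,7): 0⊕1⊕0⊕1 = 0
s4 (pos 4,5,6,7): 0⊕0⊕0⊕1 = 1
Syndrome s4…s1 = 100 → error at position 4.
Flip position 4: 0010001 → 0011001
Read data bits from positions 3,5,6,7: 1001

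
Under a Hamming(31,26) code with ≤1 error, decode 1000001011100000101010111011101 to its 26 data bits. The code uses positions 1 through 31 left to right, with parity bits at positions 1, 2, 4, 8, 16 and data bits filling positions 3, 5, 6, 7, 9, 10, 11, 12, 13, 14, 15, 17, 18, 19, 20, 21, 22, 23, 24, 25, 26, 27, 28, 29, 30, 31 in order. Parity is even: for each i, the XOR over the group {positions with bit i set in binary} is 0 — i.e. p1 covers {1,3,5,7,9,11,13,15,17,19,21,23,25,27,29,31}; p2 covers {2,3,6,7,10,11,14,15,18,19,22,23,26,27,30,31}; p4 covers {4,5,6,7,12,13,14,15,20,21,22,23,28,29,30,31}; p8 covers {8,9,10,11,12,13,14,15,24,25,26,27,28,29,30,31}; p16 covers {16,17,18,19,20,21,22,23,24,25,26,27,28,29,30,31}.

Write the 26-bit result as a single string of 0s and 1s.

s1 (pos 1,3,5,7,9,11,13,15,17,19,21,23,25,27,29,31): 1⊕0⊕0⊕1⊕1⊕1⊕0⊕0⊕1⊕1⊕1⊕1⊕1⊕1⊕1⊕1 = 0
s2 (pos 2,3,6,7,10,11,14,15,18,19,22,23,26,27,30,31): 0⊕0⊕0⊕1⊕1⊕1⊕0⊕0⊕0⊕1⊕0⊕1⊕0⊕1⊕0⊕1 = 1
s4 (pos 4,5,6,7,12,13,14,15,20,21,22,23,28,29,30,31): 0⊕0⊕0⊕1⊕0⊕0⊕0⊕0⊕0⊕1⊕0⊕1⊕1⊕1⊕0⊕1 = 0
s8 (pos 8,9,10,11,12,13,14,15,24,25,26,27,28,29,30,31): 0⊕1⊕1⊕1⊕0⊕0⊕0⊕0⊕1⊕1⊕0⊕1⊕1⊕1⊕0⊕1 = 1
s16 (pos 16,17,18,19,20,21,22,23,24,25,26,27,28,29,30,31): 0⊕1⊕0⊕1⊕0⊕1⊕0⊕1⊕1⊕1⊕0⊕1⊕1⊕1⊕0⊕1 = 0
Syndrome s16…s1 = 01010 → error at position 10.
Flip position 10: 1000001011100000101010111011101 → 1000001010100000101010111011101
Read data bits from positions 3,5,6,7,9,10,11,12,13,14,15,17,18,19,20,21,22,23,24,25,26,27,28,29,30,31: 00011010000101010111011101

00011010000101010111011101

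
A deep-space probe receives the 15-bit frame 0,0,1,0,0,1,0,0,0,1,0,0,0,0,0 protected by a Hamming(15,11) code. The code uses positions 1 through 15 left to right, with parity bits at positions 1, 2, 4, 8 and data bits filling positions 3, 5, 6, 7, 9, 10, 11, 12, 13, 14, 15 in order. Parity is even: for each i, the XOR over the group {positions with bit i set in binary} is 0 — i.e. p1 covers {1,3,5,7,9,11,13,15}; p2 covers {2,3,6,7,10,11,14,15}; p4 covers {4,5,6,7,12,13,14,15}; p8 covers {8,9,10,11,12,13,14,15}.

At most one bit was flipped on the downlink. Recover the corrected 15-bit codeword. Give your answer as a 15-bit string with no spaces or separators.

001001000100001

s1 (pos 1,3,5,7,9,11,13,15): 0⊕1⊕0⊕0⊕0⊕0⊕0⊕0 = 1
s2 (pos 2,3,6,7,10,11,14,15): 0⊕1⊕1⊕0⊕1⊕0⊕0⊕0 = 1
s4 (pos 4,5,6,7,12,13,14,15): 0⊕0⊕1⊕0⊕0⊕0⊕0⊕0 = 1
s8 (pos 8,9,10,11,12,13,14,15): 0⊕0⊕1⊕0⊕0⊕0⊕0⊕0 = 1
Syndrome s8…s1 = 1111 → error at position 15.
Flip position 15: 001001000100000 → 001001000100001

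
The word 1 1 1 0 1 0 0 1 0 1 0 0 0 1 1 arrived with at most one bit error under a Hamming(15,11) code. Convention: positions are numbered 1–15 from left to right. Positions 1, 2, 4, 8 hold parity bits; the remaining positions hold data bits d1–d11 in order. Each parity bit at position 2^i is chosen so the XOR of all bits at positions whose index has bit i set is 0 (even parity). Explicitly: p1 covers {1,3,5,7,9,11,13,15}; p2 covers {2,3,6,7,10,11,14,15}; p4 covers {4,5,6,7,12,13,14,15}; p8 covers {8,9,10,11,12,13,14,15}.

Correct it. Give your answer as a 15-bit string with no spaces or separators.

s1 (pos 1,3,5,7,9,11,13,15): 1⊕1⊕1⊕0⊕0⊕0⊕0⊕1 = 0
s2 (pos 2,3,6,7,10,11,14,15): 1⊕1⊕0⊕0⊕1⊕0⊕1⊕1 = 1
s4 (pos 4,5,6,7,12,13,14,15): 0⊕1⊕0⊕0⊕0⊕0⊕1⊕1 = 1
s8 (pos 8,9,10,11,12,13,14,15): 1⊕0⊕1⊕0⊕0⊕0⊕1⊕1 = 0
Syndrome s8…s1 = 0110 → error at position 6.
Flip position 6: 111010010100011 → 111011010100011

111011010100011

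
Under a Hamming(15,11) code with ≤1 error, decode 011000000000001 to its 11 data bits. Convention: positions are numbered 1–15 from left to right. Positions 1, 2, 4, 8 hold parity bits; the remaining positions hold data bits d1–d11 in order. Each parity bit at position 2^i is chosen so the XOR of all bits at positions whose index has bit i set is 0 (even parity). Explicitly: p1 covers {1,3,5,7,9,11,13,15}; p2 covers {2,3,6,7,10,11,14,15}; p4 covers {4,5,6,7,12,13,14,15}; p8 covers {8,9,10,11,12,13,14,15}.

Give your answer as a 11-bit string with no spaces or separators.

10000000011

s1 (pos 1,3,5,7,9,11,13,15): 0⊕1⊕0⊕0⊕0⊕0⊕0⊕1 = 0
s2 (pos 2,3,6,7,10,11,14,15): 1⊕1⊕0⊕0⊕0⊕0⊕0⊕1 = 1
s4 (pos 4,5,6,7,12,13,14,15): 0⊕0⊕0⊕0⊕0⊕0⊕0⊕1 = 1
s8 (pos 8,9,10,11,12,13,14,15): 0⊕0⊕0⊕0⊕0⊕0⊕0⊕1 = 1
Syndrome s8…s1 = 1110 → error at position 14.
Flip position 14: 011000000000001 → 011000000000011
Read data bits from positions 3,5,6,7,9,10,11,12,13,14,15: 10000000011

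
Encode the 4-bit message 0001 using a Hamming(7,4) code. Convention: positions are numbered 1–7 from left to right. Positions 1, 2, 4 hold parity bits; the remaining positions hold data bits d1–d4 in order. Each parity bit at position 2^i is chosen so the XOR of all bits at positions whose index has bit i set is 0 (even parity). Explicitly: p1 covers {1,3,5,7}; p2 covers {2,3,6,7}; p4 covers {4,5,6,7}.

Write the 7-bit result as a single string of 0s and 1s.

1101001

Place data at non-parity positions: p1 p2 0 p4 0 0 1
p1 (pos 1,3,5,7): XOR of data positions = 0⊕0⊕1 = 1
p2 (pos 2,3,6,7): XOR of data positions = 0⊕0⊕1 = 1
p4 (pos 4,5,6,7): XOR of data positions = 0⊕0⊕1 = 1
Codeword: 1101001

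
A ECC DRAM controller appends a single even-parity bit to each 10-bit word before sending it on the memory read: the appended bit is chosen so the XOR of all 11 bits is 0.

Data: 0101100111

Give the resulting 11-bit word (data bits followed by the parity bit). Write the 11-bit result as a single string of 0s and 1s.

XOR of the 10 data bits: 0⊕1⊕0⊕1⊕1⊕0⊕0⊕1⊕1⊕1 = 0
Parity bit = 0 (so all 11 bits XOR to 0).

01011001110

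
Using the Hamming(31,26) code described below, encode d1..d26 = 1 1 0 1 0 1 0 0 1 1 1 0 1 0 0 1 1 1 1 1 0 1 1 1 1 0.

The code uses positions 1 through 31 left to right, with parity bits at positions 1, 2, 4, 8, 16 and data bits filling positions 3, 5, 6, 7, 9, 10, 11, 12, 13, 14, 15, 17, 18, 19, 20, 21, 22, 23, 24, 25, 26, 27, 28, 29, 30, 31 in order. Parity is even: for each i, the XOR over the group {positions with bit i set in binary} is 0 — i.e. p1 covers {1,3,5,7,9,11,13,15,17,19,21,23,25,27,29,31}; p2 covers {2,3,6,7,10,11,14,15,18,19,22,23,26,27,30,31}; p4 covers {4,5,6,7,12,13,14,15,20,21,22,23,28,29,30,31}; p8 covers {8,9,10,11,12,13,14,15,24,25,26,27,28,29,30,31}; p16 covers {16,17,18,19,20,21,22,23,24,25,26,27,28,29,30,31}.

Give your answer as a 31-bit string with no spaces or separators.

0011101001001110010011111011110

Place data at non-parity positions: p1 p2 1 p4 1 0 1 p8 0 1 0 0 1 1 1 p16 0 1 0 0 1 1 1 1 1 0 1 1 1 1 0
p1 (pos 1,3,5,7,9,11,13,15,17,19,21,23,25,27,29,31): XOR of data positions = 1⊕1⊕1⊕0⊕0⊕1⊕1⊕0⊕0⊕1⊕1⊕1⊕1⊕1⊕0 = 0
p2 (pos 2,3,6,7,10,11,14,15,18,19,22,23,26,27,30,31): XOR of data positions = 1⊕0⊕1⊕1⊕0⊕1⊕1⊕1⊕0⊕1⊕1⊕0⊕1⊕1⊕0 = 0
p4 (pos 4,5,6,7,12,13,14,15,20,21,22,23,28,29,30,31): XOR of data positions = 1⊕0⊕1⊕0⊕1⊕1⊕1⊕0⊕1⊕1⊕1⊕1⊕1⊕1⊕0 = 1
p8 (pos 8,9,10,11,12,13,14,15,24,25,26,27,28,29,30,31): XOR of data positions = 0⊕1⊕0⊕0⊕1⊕1⊕1⊕1⊕1⊕0⊕1⊕1⊕1⊕1⊕0 = 0
p16 (pos 16,17,18,19,20,21,22,23,24,25,26,27,28,29,30,31): XOR of data positions = 0⊕1⊕0⊕0⊕1⊕1⊕1⊕1⊕1⊕0⊕1⊕1⊕1⊕1⊕0 = 0
Codeword: 0011101001001110010011111011110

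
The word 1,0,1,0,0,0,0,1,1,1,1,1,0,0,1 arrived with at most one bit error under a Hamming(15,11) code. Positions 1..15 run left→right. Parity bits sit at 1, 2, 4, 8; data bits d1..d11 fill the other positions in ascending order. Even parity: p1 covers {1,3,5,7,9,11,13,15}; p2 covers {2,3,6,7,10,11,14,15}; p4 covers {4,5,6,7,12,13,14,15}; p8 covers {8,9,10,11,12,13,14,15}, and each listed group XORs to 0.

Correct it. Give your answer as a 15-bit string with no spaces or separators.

001000011111001

s1 (pos 1,3,5,7,9,11,13,15): 1⊕1⊕0⊕0⊕1⊕1⊕0⊕1 = 1
s2 (pos 2,3,6,7,10,11,14,15): 0⊕1⊕0⊕0⊕1⊕1⊕0⊕1 = 0
s4 (pos 4,5,6,7,12,13,14,15): 0⊕0⊕0⊕0⊕1⊕0⊕0⊕1 = 0
s8 (pos 8,9,10,11,12,13,14,15): 1⊕1⊕1⊕1⊕1⊕0⊕0⊕1 = 0
Syndrome s8…s1 = 0001 → error at position 1.
Flip position 1: 101000011111001 → 001000011111001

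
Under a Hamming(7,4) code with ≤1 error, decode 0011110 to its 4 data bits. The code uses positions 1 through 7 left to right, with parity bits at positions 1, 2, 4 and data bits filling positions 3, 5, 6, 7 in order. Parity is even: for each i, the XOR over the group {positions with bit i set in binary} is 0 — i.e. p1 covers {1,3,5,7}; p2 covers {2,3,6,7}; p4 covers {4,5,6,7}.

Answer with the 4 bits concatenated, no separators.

s1 (pos 1,3,5,7): 0⊕1⊕1⊕0 = 0
s2 (pos 2,3,6,7): 0⊕1⊕1⊕0 = 0
s4 (pos 4,5,6,7): 1⊕1⊕1⊕0 = 1
Syndrome s4…s1 = 100 → error at position 4.
Flip position 4: 0011110 → 0010110
Read data bits from positions 3,5,6,7: 1110

1110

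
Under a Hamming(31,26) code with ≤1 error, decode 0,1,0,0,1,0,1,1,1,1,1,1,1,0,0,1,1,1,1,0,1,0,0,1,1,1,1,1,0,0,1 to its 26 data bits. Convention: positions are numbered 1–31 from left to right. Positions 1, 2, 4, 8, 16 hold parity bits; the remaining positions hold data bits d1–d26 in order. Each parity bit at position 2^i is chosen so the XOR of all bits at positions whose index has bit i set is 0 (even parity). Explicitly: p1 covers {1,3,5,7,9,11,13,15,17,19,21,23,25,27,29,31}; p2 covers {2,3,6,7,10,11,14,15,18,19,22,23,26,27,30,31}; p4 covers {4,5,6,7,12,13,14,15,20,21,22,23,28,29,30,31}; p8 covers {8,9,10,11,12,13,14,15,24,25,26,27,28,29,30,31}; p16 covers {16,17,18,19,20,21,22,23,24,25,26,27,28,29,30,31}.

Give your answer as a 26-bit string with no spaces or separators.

s1 (pos 1,3,5,7,9,11,13,15,17,19,21,23,25,27,29,31): 0⊕0⊕1⊕1⊕1⊕1⊕1⊕0⊕1⊕1⊕1⊕0⊕1⊕1⊕0⊕1 = 1
s2 (pos 2,3,6,7,10,11,14,15,18,19,22,23,26,27,30,31): 1⊕0⊕0⊕1⊕1⊕1⊕0⊕0⊕1⊕1⊕0⊕0⊕1⊕1⊕0⊕1 = 1
s4 (pos 4,5,6,7,12,13,14,15,20,21,22,23,28,29,30,31): 0⊕1⊕0⊕1⊕1⊕1⊕0⊕0⊕0⊕1⊕0⊕0⊕1⊕0⊕0⊕1 = 1
s8 (pos 8,9,10,11,12,13,14,15,24,25,26,27,28,29,30,31): 1⊕1⊕1⊕1⊕1⊕1⊕0⊕0⊕1⊕1⊕1⊕1⊕1⊕0⊕0⊕1 = 0
s16 (pos 16,17,18,19,20,21,22,23,24,25,26,27,28,29,30,31): 1⊕1⊕1⊕1⊕0⊕1⊕0⊕0⊕1⊕1⊕1⊕1⊕1⊕0⊕0⊕1 = 1
Syndrome s16…s1 = 10111 → error at position 23.
Flip position 23: 0100101111111001111010011111001 → 0100101111111001111010111111001
Read data bits from positions 3,5,6,7,9,10,11,12,13,14,15,17,18,19,20,21,22,23,24,25,26,27,28,29,30,31: 01011111100111010111111001

01011111100111010111111001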